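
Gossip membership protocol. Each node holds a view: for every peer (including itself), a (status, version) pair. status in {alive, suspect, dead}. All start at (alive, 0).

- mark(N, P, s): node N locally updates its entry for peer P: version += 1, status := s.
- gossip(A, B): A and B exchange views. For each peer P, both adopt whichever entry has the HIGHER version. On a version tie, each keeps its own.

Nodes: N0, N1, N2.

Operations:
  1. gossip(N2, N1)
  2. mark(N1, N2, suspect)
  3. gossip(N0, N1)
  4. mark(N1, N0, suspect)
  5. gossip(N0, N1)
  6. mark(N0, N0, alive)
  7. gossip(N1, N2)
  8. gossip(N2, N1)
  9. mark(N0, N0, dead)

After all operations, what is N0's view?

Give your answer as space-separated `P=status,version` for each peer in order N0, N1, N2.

Op 1: gossip N2<->N1 -> N2.N0=(alive,v0) N2.N1=(alive,v0) N2.N2=(alive,v0) | N1.N0=(alive,v0) N1.N1=(alive,v0) N1.N2=(alive,v0)
Op 2: N1 marks N2=suspect -> (suspect,v1)
Op 3: gossip N0<->N1 -> N0.N0=(alive,v0) N0.N1=(alive,v0) N0.N2=(suspect,v1) | N1.N0=(alive,v0) N1.N1=(alive,v0) N1.N2=(suspect,v1)
Op 4: N1 marks N0=suspect -> (suspect,v1)
Op 5: gossip N0<->N1 -> N0.N0=(suspect,v1) N0.N1=(alive,v0) N0.N2=(suspect,v1) | N1.N0=(suspect,v1) N1.N1=(alive,v0) N1.N2=(suspect,v1)
Op 6: N0 marks N0=alive -> (alive,v2)
Op 7: gossip N1<->N2 -> N1.N0=(suspect,v1) N1.N1=(alive,v0) N1.N2=(suspect,v1) | N2.N0=(suspect,v1) N2.N1=(alive,v0) N2.N2=(suspect,v1)
Op 8: gossip N2<->N1 -> N2.N0=(suspect,v1) N2.N1=(alive,v0) N2.N2=(suspect,v1) | N1.N0=(suspect,v1) N1.N1=(alive,v0) N1.N2=(suspect,v1)
Op 9: N0 marks N0=dead -> (dead,v3)

Answer: N0=dead,3 N1=alive,0 N2=suspect,1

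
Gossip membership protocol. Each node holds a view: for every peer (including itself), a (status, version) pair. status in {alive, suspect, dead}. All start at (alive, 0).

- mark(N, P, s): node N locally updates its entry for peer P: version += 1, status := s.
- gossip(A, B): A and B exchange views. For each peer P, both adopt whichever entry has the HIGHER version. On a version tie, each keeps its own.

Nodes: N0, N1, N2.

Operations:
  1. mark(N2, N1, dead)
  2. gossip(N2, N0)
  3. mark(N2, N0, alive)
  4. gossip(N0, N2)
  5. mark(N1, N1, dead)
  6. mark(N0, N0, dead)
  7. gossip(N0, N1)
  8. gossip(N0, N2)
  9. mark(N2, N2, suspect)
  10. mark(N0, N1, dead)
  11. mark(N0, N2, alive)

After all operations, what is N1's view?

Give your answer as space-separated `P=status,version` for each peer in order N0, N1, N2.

Answer: N0=dead,2 N1=dead,1 N2=alive,0

Derivation:
Op 1: N2 marks N1=dead -> (dead,v1)
Op 2: gossip N2<->N0 -> N2.N0=(alive,v0) N2.N1=(dead,v1) N2.N2=(alive,v0) | N0.N0=(alive,v0) N0.N1=(dead,v1) N0.N2=(alive,v0)
Op 3: N2 marks N0=alive -> (alive,v1)
Op 4: gossip N0<->N2 -> N0.N0=(alive,v1) N0.N1=(dead,v1) N0.N2=(alive,v0) | N2.N0=(alive,v1) N2.N1=(dead,v1) N2.N2=(alive,v0)
Op 5: N1 marks N1=dead -> (dead,v1)
Op 6: N0 marks N0=dead -> (dead,v2)
Op 7: gossip N0<->N1 -> N0.N0=(dead,v2) N0.N1=(dead,v1) N0.N2=(alive,v0) | N1.N0=(dead,v2) N1.N1=(dead,v1) N1.N2=(alive,v0)
Op 8: gossip N0<->N2 -> N0.N0=(dead,v2) N0.N1=(dead,v1) N0.N2=(alive,v0) | N2.N0=(dead,v2) N2.N1=(dead,v1) N2.N2=(alive,v0)
Op 9: N2 marks N2=suspect -> (suspect,v1)
Op 10: N0 marks N1=dead -> (dead,v2)
Op 11: N0 marks N2=alive -> (alive,v1)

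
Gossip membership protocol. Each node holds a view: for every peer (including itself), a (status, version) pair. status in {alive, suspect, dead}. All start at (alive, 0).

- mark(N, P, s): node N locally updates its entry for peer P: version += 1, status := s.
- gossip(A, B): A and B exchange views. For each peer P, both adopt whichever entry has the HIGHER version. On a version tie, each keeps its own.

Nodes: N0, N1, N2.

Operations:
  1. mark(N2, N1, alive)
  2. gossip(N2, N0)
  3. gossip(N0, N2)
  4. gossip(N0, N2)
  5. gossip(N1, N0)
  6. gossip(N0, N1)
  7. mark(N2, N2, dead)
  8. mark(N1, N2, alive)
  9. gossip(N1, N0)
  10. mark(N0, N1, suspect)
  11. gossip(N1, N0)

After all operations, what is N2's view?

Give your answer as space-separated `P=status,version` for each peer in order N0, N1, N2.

Answer: N0=alive,0 N1=alive,1 N2=dead,1

Derivation:
Op 1: N2 marks N1=alive -> (alive,v1)
Op 2: gossip N2<->N0 -> N2.N0=(alive,v0) N2.N1=(alive,v1) N2.N2=(alive,v0) | N0.N0=(alive,v0) N0.N1=(alive,v1) N0.N2=(alive,v0)
Op 3: gossip N0<->N2 -> N0.N0=(alive,v0) N0.N1=(alive,v1) N0.N2=(alive,v0) | N2.N0=(alive,v0) N2.N1=(alive,v1) N2.N2=(alive,v0)
Op 4: gossip N0<->N2 -> N0.N0=(alive,v0) N0.N1=(alive,v1) N0.N2=(alive,v0) | N2.N0=(alive,v0) N2.N1=(alive,v1) N2.N2=(alive,v0)
Op 5: gossip N1<->N0 -> N1.N0=(alive,v0) N1.N1=(alive,v1) N1.N2=(alive,v0) | N0.N0=(alive,v0) N0.N1=(alive,v1) N0.N2=(alive,v0)
Op 6: gossip N0<->N1 -> N0.N0=(alive,v0) N0.N1=(alive,v1) N0.N2=(alive,v0) | N1.N0=(alive,v0) N1.N1=(alive,v1) N1.N2=(alive,v0)
Op 7: N2 marks N2=dead -> (dead,v1)
Op 8: N1 marks N2=alive -> (alive,v1)
Op 9: gossip N1<->N0 -> N1.N0=(alive,v0) N1.N1=(alive,v1) N1.N2=(alive,v1) | N0.N0=(alive,v0) N0.N1=(alive,v1) N0.N2=(alive,v1)
Op 10: N0 marks N1=suspect -> (suspect,v2)
Op 11: gossip N1<->N0 -> N1.N0=(alive,v0) N1.N1=(suspect,v2) N1.N2=(alive,v1) | N0.N0=(alive,v0) N0.N1=(suspect,v2) N0.N2=(alive,v1)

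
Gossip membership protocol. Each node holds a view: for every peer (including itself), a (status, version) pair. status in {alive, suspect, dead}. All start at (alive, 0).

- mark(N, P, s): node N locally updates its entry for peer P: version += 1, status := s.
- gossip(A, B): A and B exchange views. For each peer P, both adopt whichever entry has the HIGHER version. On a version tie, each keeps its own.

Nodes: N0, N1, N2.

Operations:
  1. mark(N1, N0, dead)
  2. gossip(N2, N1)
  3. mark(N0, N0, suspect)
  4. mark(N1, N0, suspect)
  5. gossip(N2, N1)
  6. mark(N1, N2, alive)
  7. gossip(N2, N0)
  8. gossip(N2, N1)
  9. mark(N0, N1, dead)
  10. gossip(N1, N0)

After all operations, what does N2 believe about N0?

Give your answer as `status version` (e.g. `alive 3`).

Answer: suspect 2

Derivation:
Op 1: N1 marks N0=dead -> (dead,v1)
Op 2: gossip N2<->N1 -> N2.N0=(dead,v1) N2.N1=(alive,v0) N2.N2=(alive,v0) | N1.N0=(dead,v1) N1.N1=(alive,v0) N1.N2=(alive,v0)
Op 3: N0 marks N0=suspect -> (suspect,v1)
Op 4: N1 marks N0=suspect -> (suspect,v2)
Op 5: gossip N2<->N1 -> N2.N0=(suspect,v2) N2.N1=(alive,v0) N2.N2=(alive,v0) | N1.N0=(suspect,v2) N1.N1=(alive,v0) N1.N2=(alive,v0)
Op 6: N1 marks N2=alive -> (alive,v1)
Op 7: gossip N2<->N0 -> N2.N0=(suspect,v2) N2.N1=(alive,v0) N2.N2=(alive,v0) | N0.N0=(suspect,v2) N0.N1=(alive,v0) N0.N2=(alive,v0)
Op 8: gossip N2<->N1 -> N2.N0=(suspect,v2) N2.N1=(alive,v0) N2.N2=(alive,v1) | N1.N0=(suspect,v2) N1.N1=(alive,v0) N1.N2=(alive,v1)
Op 9: N0 marks N1=dead -> (dead,v1)
Op 10: gossip N1<->N0 -> N1.N0=(suspect,v2) N1.N1=(dead,v1) N1.N2=(alive,v1) | N0.N0=(suspect,v2) N0.N1=(dead,v1) N0.N2=(alive,v1)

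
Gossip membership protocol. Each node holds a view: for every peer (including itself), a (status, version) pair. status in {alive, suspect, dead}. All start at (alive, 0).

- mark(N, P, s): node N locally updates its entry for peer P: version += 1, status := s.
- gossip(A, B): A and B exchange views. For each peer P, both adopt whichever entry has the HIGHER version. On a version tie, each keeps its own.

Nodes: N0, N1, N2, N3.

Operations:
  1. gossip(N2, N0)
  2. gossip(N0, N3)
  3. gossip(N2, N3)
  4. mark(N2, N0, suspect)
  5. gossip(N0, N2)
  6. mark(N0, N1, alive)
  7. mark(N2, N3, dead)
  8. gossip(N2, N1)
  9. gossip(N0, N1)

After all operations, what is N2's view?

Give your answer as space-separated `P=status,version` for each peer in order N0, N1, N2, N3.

Op 1: gossip N2<->N0 -> N2.N0=(alive,v0) N2.N1=(alive,v0) N2.N2=(alive,v0) N2.N3=(alive,v0) | N0.N0=(alive,v0) N0.N1=(alive,v0) N0.N2=(alive,v0) N0.N3=(alive,v0)
Op 2: gossip N0<->N3 -> N0.N0=(alive,v0) N0.N1=(alive,v0) N0.N2=(alive,v0) N0.N3=(alive,v0) | N3.N0=(alive,v0) N3.N1=(alive,v0) N3.N2=(alive,v0) N3.N3=(alive,v0)
Op 3: gossip N2<->N3 -> N2.N0=(alive,v0) N2.N1=(alive,v0) N2.N2=(alive,v0) N2.N3=(alive,v0) | N3.N0=(alive,v0) N3.N1=(alive,v0) N3.N2=(alive,v0) N3.N3=(alive,v0)
Op 4: N2 marks N0=suspect -> (suspect,v1)
Op 5: gossip N0<->N2 -> N0.N0=(suspect,v1) N0.N1=(alive,v0) N0.N2=(alive,v0) N0.N3=(alive,v0) | N2.N0=(suspect,v1) N2.N1=(alive,v0) N2.N2=(alive,v0) N2.N3=(alive,v0)
Op 6: N0 marks N1=alive -> (alive,v1)
Op 7: N2 marks N3=dead -> (dead,v1)
Op 8: gossip N2<->N1 -> N2.N0=(suspect,v1) N2.N1=(alive,v0) N2.N2=(alive,v0) N2.N3=(dead,v1) | N1.N0=(suspect,v1) N1.N1=(alive,v0) N1.N2=(alive,v0) N1.N3=(dead,v1)
Op 9: gossip N0<->N1 -> N0.N0=(suspect,v1) N0.N1=(alive,v1) N0.N2=(alive,v0) N0.N3=(dead,v1) | N1.N0=(suspect,v1) N1.N1=(alive,v1) N1.N2=(alive,v0) N1.N3=(dead,v1)

Answer: N0=suspect,1 N1=alive,0 N2=alive,0 N3=dead,1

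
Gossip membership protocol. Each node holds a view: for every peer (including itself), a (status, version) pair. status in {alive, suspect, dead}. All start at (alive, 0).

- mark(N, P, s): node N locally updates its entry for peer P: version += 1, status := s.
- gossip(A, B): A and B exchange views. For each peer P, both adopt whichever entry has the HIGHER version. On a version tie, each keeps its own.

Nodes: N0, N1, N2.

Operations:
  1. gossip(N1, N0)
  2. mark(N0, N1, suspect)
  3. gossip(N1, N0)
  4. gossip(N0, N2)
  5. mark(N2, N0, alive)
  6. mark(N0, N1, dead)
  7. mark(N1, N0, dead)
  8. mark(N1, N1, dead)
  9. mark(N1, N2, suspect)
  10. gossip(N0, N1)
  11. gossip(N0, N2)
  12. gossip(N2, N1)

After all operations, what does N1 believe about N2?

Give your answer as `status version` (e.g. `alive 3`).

Answer: suspect 1

Derivation:
Op 1: gossip N1<->N0 -> N1.N0=(alive,v0) N1.N1=(alive,v0) N1.N2=(alive,v0) | N0.N0=(alive,v0) N0.N1=(alive,v0) N0.N2=(alive,v0)
Op 2: N0 marks N1=suspect -> (suspect,v1)
Op 3: gossip N1<->N0 -> N1.N0=(alive,v0) N1.N1=(suspect,v1) N1.N2=(alive,v0) | N0.N0=(alive,v0) N0.N1=(suspect,v1) N0.N2=(alive,v0)
Op 4: gossip N0<->N2 -> N0.N0=(alive,v0) N0.N1=(suspect,v1) N0.N2=(alive,v0) | N2.N0=(alive,v0) N2.N1=(suspect,v1) N2.N2=(alive,v0)
Op 5: N2 marks N0=alive -> (alive,v1)
Op 6: N0 marks N1=dead -> (dead,v2)
Op 7: N1 marks N0=dead -> (dead,v1)
Op 8: N1 marks N1=dead -> (dead,v2)
Op 9: N1 marks N2=suspect -> (suspect,v1)
Op 10: gossip N0<->N1 -> N0.N0=(dead,v1) N0.N1=(dead,v2) N0.N2=(suspect,v1) | N1.N0=(dead,v1) N1.N1=(dead,v2) N1.N2=(suspect,v1)
Op 11: gossip N0<->N2 -> N0.N0=(dead,v1) N0.N1=(dead,v2) N0.N2=(suspect,v1) | N2.N0=(alive,v1) N2.N1=(dead,v2) N2.N2=(suspect,v1)
Op 12: gossip N2<->N1 -> N2.N0=(alive,v1) N2.N1=(dead,v2) N2.N2=(suspect,v1) | N1.N0=(dead,v1) N1.N1=(dead,v2) N1.N2=(suspect,v1)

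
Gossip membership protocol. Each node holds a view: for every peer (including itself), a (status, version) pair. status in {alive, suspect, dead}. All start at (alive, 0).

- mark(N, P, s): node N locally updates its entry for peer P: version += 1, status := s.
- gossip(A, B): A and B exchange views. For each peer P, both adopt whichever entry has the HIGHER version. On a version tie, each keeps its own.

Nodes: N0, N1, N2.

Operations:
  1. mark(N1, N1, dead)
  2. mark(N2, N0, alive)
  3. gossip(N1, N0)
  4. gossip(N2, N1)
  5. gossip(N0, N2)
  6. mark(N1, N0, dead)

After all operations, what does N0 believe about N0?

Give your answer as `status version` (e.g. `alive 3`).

Answer: alive 1

Derivation:
Op 1: N1 marks N1=dead -> (dead,v1)
Op 2: N2 marks N0=alive -> (alive,v1)
Op 3: gossip N1<->N0 -> N1.N0=(alive,v0) N1.N1=(dead,v1) N1.N2=(alive,v0) | N0.N0=(alive,v0) N0.N1=(dead,v1) N0.N2=(alive,v0)
Op 4: gossip N2<->N1 -> N2.N0=(alive,v1) N2.N1=(dead,v1) N2.N2=(alive,v0) | N1.N0=(alive,v1) N1.N1=(dead,v1) N1.N2=(alive,v0)
Op 5: gossip N0<->N2 -> N0.N0=(alive,v1) N0.N1=(dead,v1) N0.N2=(alive,v0) | N2.N0=(alive,v1) N2.N1=(dead,v1) N2.N2=(alive,v0)
Op 6: N1 marks N0=dead -> (dead,v2)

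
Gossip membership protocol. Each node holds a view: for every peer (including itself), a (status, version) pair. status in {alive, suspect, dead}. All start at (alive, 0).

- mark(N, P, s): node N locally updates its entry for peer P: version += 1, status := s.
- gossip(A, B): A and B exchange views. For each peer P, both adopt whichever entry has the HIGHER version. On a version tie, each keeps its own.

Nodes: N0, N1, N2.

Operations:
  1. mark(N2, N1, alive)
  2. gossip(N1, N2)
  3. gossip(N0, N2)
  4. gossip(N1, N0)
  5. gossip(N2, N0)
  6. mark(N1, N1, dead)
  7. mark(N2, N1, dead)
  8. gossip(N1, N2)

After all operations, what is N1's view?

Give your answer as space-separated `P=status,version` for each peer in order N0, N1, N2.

Answer: N0=alive,0 N1=dead,2 N2=alive,0

Derivation:
Op 1: N2 marks N1=alive -> (alive,v1)
Op 2: gossip N1<->N2 -> N1.N0=(alive,v0) N1.N1=(alive,v1) N1.N2=(alive,v0) | N2.N0=(alive,v0) N2.N1=(alive,v1) N2.N2=(alive,v0)
Op 3: gossip N0<->N2 -> N0.N0=(alive,v0) N0.N1=(alive,v1) N0.N2=(alive,v0) | N2.N0=(alive,v0) N2.N1=(alive,v1) N2.N2=(alive,v0)
Op 4: gossip N1<->N0 -> N1.N0=(alive,v0) N1.N1=(alive,v1) N1.N2=(alive,v0) | N0.N0=(alive,v0) N0.N1=(alive,v1) N0.N2=(alive,v0)
Op 5: gossip N2<->N0 -> N2.N0=(alive,v0) N2.N1=(alive,v1) N2.N2=(alive,v0) | N0.N0=(alive,v0) N0.N1=(alive,v1) N0.N2=(alive,v0)
Op 6: N1 marks N1=dead -> (dead,v2)
Op 7: N2 marks N1=dead -> (dead,v2)
Op 8: gossip N1<->N2 -> N1.N0=(alive,v0) N1.N1=(dead,v2) N1.N2=(alive,v0) | N2.N0=(alive,v0) N2.N1=(dead,v2) N2.N2=(alive,v0)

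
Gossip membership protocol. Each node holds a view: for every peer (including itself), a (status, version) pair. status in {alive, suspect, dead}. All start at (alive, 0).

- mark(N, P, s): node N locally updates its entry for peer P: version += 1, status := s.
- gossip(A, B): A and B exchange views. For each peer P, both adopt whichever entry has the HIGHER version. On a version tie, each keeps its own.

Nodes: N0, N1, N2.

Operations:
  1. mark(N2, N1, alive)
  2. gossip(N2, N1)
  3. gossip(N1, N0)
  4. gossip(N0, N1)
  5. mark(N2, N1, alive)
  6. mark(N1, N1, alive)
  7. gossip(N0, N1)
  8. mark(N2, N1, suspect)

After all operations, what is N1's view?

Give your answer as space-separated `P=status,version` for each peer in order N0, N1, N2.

Answer: N0=alive,0 N1=alive,2 N2=alive,0

Derivation:
Op 1: N2 marks N1=alive -> (alive,v1)
Op 2: gossip N2<->N1 -> N2.N0=(alive,v0) N2.N1=(alive,v1) N2.N2=(alive,v0) | N1.N0=(alive,v0) N1.N1=(alive,v1) N1.N2=(alive,v0)
Op 3: gossip N1<->N0 -> N1.N0=(alive,v0) N1.N1=(alive,v1) N1.N2=(alive,v0) | N0.N0=(alive,v0) N0.N1=(alive,v1) N0.N2=(alive,v0)
Op 4: gossip N0<->N1 -> N0.N0=(alive,v0) N0.N1=(alive,v1) N0.N2=(alive,v0) | N1.N0=(alive,v0) N1.N1=(alive,v1) N1.N2=(alive,v0)
Op 5: N2 marks N1=alive -> (alive,v2)
Op 6: N1 marks N1=alive -> (alive,v2)
Op 7: gossip N0<->N1 -> N0.N0=(alive,v0) N0.N1=(alive,v2) N0.N2=(alive,v0) | N1.N0=(alive,v0) N1.N1=(alive,v2) N1.N2=(alive,v0)
Op 8: N2 marks N1=suspect -> (suspect,v3)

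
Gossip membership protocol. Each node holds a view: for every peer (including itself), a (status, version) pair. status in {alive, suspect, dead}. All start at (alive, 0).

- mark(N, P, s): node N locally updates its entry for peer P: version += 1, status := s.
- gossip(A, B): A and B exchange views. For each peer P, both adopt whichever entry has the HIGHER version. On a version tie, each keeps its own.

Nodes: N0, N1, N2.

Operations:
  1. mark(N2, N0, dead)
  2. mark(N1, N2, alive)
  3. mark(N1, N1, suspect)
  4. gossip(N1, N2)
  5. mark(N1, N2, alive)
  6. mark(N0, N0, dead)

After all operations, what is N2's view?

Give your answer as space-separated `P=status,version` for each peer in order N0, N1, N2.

Answer: N0=dead,1 N1=suspect,1 N2=alive,1

Derivation:
Op 1: N2 marks N0=dead -> (dead,v1)
Op 2: N1 marks N2=alive -> (alive,v1)
Op 3: N1 marks N1=suspect -> (suspect,v1)
Op 4: gossip N1<->N2 -> N1.N0=(dead,v1) N1.N1=(suspect,v1) N1.N2=(alive,v1) | N2.N0=(dead,v1) N2.N1=(suspect,v1) N2.N2=(alive,v1)
Op 5: N1 marks N2=alive -> (alive,v2)
Op 6: N0 marks N0=dead -> (dead,v1)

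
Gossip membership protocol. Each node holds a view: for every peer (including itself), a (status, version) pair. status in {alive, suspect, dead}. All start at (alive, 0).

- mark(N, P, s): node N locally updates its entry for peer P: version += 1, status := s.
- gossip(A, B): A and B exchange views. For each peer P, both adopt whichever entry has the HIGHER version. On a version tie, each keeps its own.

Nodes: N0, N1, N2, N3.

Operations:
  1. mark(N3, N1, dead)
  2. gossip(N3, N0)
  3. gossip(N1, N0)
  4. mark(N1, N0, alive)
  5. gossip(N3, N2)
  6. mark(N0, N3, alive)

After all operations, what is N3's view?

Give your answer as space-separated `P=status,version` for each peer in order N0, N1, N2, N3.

Op 1: N3 marks N1=dead -> (dead,v1)
Op 2: gossip N3<->N0 -> N3.N0=(alive,v0) N3.N1=(dead,v1) N3.N2=(alive,v0) N3.N3=(alive,v0) | N0.N0=(alive,v0) N0.N1=(dead,v1) N0.N2=(alive,v0) N0.N3=(alive,v0)
Op 3: gossip N1<->N0 -> N1.N0=(alive,v0) N1.N1=(dead,v1) N1.N2=(alive,v0) N1.N3=(alive,v0) | N0.N0=(alive,v0) N0.N1=(dead,v1) N0.N2=(alive,v0) N0.N3=(alive,v0)
Op 4: N1 marks N0=alive -> (alive,v1)
Op 5: gossip N3<->N2 -> N3.N0=(alive,v0) N3.N1=(dead,v1) N3.N2=(alive,v0) N3.N3=(alive,v0) | N2.N0=(alive,v0) N2.N1=(dead,v1) N2.N2=(alive,v0) N2.N3=(alive,v0)
Op 6: N0 marks N3=alive -> (alive,v1)

Answer: N0=alive,0 N1=dead,1 N2=alive,0 N3=alive,0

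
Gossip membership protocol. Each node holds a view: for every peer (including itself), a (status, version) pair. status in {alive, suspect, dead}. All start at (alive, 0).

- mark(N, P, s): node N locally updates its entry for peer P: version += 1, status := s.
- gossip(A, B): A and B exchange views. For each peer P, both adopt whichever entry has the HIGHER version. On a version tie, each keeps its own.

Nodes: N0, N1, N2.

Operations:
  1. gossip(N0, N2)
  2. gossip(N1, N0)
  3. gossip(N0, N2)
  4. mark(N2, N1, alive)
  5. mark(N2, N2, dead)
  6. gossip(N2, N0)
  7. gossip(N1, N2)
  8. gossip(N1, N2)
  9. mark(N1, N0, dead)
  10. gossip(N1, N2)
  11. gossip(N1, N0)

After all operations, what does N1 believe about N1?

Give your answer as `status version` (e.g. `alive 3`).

Answer: alive 1

Derivation:
Op 1: gossip N0<->N2 -> N0.N0=(alive,v0) N0.N1=(alive,v0) N0.N2=(alive,v0) | N2.N0=(alive,v0) N2.N1=(alive,v0) N2.N2=(alive,v0)
Op 2: gossip N1<->N0 -> N1.N0=(alive,v0) N1.N1=(alive,v0) N1.N2=(alive,v0) | N0.N0=(alive,v0) N0.N1=(alive,v0) N0.N2=(alive,v0)
Op 3: gossip N0<->N2 -> N0.N0=(alive,v0) N0.N1=(alive,v0) N0.N2=(alive,v0) | N2.N0=(alive,v0) N2.N1=(alive,v0) N2.N2=(alive,v0)
Op 4: N2 marks N1=alive -> (alive,v1)
Op 5: N2 marks N2=dead -> (dead,v1)
Op 6: gossip N2<->N0 -> N2.N0=(alive,v0) N2.N1=(alive,v1) N2.N2=(dead,v1) | N0.N0=(alive,v0) N0.N1=(alive,v1) N0.N2=(dead,v1)
Op 7: gossip N1<->N2 -> N1.N0=(alive,v0) N1.N1=(alive,v1) N1.N2=(dead,v1) | N2.N0=(alive,v0) N2.N1=(alive,v1) N2.N2=(dead,v1)
Op 8: gossip N1<->N2 -> N1.N0=(alive,v0) N1.N1=(alive,v1) N1.N2=(dead,v1) | N2.N0=(alive,v0) N2.N1=(alive,v1) N2.N2=(dead,v1)
Op 9: N1 marks N0=dead -> (dead,v1)
Op 10: gossip N1<->N2 -> N1.N0=(dead,v1) N1.N1=(alive,v1) N1.N2=(dead,v1) | N2.N0=(dead,v1) N2.N1=(alive,v1) N2.N2=(dead,v1)
Op 11: gossip N1<->N0 -> N1.N0=(dead,v1) N1.N1=(alive,v1) N1.N2=(dead,v1) | N0.N0=(dead,v1) N0.N1=(alive,v1) N0.N2=(dead,v1)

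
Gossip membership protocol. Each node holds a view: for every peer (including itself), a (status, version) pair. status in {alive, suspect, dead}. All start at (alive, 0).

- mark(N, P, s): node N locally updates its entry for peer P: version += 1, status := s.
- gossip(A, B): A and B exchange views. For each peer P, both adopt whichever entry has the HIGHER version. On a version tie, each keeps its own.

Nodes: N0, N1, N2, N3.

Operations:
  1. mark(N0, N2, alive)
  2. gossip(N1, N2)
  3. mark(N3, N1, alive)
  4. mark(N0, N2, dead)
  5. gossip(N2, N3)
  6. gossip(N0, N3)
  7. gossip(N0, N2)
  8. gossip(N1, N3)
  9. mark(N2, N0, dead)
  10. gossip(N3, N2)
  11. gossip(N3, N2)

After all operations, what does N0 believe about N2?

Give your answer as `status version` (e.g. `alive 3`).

Op 1: N0 marks N2=alive -> (alive,v1)
Op 2: gossip N1<->N2 -> N1.N0=(alive,v0) N1.N1=(alive,v0) N1.N2=(alive,v0) N1.N3=(alive,v0) | N2.N0=(alive,v0) N2.N1=(alive,v0) N2.N2=(alive,v0) N2.N3=(alive,v0)
Op 3: N3 marks N1=alive -> (alive,v1)
Op 4: N0 marks N2=dead -> (dead,v2)
Op 5: gossip N2<->N3 -> N2.N0=(alive,v0) N2.N1=(alive,v1) N2.N2=(alive,v0) N2.N3=(alive,v0) | N3.N0=(alive,v0) N3.N1=(alive,v1) N3.N2=(alive,v0) N3.N3=(alive,v0)
Op 6: gossip N0<->N3 -> N0.N0=(alive,v0) N0.N1=(alive,v1) N0.N2=(dead,v2) N0.N3=(alive,v0) | N3.N0=(alive,v0) N3.N1=(alive,v1) N3.N2=(dead,v2) N3.N3=(alive,v0)
Op 7: gossip N0<->N2 -> N0.N0=(alive,v0) N0.N1=(alive,v1) N0.N2=(dead,v2) N0.N3=(alive,v0) | N2.N0=(alive,v0) N2.N1=(alive,v1) N2.N2=(dead,v2) N2.N3=(alive,v0)
Op 8: gossip N1<->N3 -> N1.N0=(alive,v0) N1.N1=(alive,v1) N1.N2=(dead,v2) N1.N3=(alive,v0) | N3.N0=(alive,v0) N3.N1=(alive,v1) N3.N2=(dead,v2) N3.N3=(alive,v0)
Op 9: N2 marks N0=dead -> (dead,v1)
Op 10: gossip N3<->N2 -> N3.N0=(dead,v1) N3.N1=(alive,v1) N3.N2=(dead,v2) N3.N3=(alive,v0) | N2.N0=(dead,v1) N2.N1=(alive,v1) N2.N2=(dead,v2) N2.N3=(alive,v0)
Op 11: gossip N3<->N2 -> N3.N0=(dead,v1) N3.N1=(alive,v1) N3.N2=(dead,v2) N3.N3=(alive,v0) | N2.N0=(dead,v1) N2.N1=(alive,v1) N2.N2=(dead,v2) N2.N3=(alive,v0)

Answer: dead 2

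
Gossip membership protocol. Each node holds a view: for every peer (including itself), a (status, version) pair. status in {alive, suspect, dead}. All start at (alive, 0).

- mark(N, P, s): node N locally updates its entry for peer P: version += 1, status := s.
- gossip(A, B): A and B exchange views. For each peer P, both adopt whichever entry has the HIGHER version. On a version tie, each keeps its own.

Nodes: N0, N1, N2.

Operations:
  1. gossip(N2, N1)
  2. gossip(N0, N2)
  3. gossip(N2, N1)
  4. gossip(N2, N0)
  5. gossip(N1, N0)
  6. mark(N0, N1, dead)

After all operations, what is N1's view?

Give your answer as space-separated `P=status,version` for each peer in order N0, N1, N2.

Op 1: gossip N2<->N1 -> N2.N0=(alive,v0) N2.N1=(alive,v0) N2.N2=(alive,v0) | N1.N0=(alive,v0) N1.N1=(alive,v0) N1.N2=(alive,v0)
Op 2: gossip N0<->N2 -> N0.N0=(alive,v0) N0.N1=(alive,v0) N0.N2=(alive,v0) | N2.N0=(alive,v0) N2.N1=(alive,v0) N2.N2=(alive,v0)
Op 3: gossip N2<->N1 -> N2.N0=(alive,v0) N2.N1=(alive,v0) N2.N2=(alive,v0) | N1.N0=(alive,v0) N1.N1=(alive,v0) N1.N2=(alive,v0)
Op 4: gossip N2<->N0 -> N2.N0=(alive,v0) N2.N1=(alive,v0) N2.N2=(alive,v0) | N0.N0=(alive,v0) N0.N1=(alive,v0) N0.N2=(alive,v0)
Op 5: gossip N1<->N0 -> N1.N0=(alive,v0) N1.N1=(alive,v0) N1.N2=(alive,v0) | N0.N0=(alive,v0) N0.N1=(alive,v0) N0.N2=(alive,v0)
Op 6: N0 marks N1=dead -> (dead,v1)

Answer: N0=alive,0 N1=alive,0 N2=alive,0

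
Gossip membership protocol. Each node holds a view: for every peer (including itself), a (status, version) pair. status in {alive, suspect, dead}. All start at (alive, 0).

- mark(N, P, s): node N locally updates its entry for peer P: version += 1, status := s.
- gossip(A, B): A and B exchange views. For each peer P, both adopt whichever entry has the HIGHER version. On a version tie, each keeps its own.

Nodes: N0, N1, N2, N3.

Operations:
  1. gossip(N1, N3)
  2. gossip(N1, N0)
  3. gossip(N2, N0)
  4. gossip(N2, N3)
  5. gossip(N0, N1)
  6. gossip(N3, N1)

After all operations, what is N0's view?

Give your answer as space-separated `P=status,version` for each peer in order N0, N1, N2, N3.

Answer: N0=alive,0 N1=alive,0 N2=alive,0 N3=alive,0

Derivation:
Op 1: gossip N1<->N3 -> N1.N0=(alive,v0) N1.N1=(alive,v0) N1.N2=(alive,v0) N1.N3=(alive,v0) | N3.N0=(alive,v0) N3.N1=(alive,v0) N3.N2=(alive,v0) N3.N3=(alive,v0)
Op 2: gossip N1<->N0 -> N1.N0=(alive,v0) N1.N1=(alive,v0) N1.N2=(alive,v0) N1.N3=(alive,v0) | N0.N0=(alive,v0) N0.N1=(alive,v0) N0.N2=(alive,v0) N0.N3=(alive,v0)
Op 3: gossip N2<->N0 -> N2.N0=(alive,v0) N2.N1=(alive,v0) N2.N2=(alive,v0) N2.N3=(alive,v0) | N0.N0=(alive,v0) N0.N1=(alive,v0) N0.N2=(alive,v0) N0.N3=(alive,v0)
Op 4: gossip N2<->N3 -> N2.N0=(alive,v0) N2.N1=(alive,v0) N2.N2=(alive,v0) N2.N3=(alive,v0) | N3.N0=(alive,v0) N3.N1=(alive,v0) N3.N2=(alive,v0) N3.N3=(alive,v0)
Op 5: gossip N0<->N1 -> N0.N0=(alive,v0) N0.N1=(alive,v0) N0.N2=(alive,v0) N0.N3=(alive,v0) | N1.N0=(alive,v0) N1.N1=(alive,v0) N1.N2=(alive,v0) N1.N3=(alive,v0)
Op 6: gossip N3<->N1 -> N3.N0=(alive,v0) N3.N1=(alive,v0) N3.N2=(alive,v0) N3.N3=(alive,v0) | N1.N0=(alive,v0) N1.N1=(alive,v0) N1.N2=(alive,v0) N1.N3=(alive,v0)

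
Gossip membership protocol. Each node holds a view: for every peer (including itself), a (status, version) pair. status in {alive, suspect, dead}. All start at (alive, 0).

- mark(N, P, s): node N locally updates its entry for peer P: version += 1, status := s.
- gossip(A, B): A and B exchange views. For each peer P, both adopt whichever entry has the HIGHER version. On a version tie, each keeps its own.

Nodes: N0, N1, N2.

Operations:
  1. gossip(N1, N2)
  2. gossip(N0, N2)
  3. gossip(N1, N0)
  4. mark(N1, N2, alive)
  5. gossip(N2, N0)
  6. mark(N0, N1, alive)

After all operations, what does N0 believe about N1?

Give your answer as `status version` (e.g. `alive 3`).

Answer: alive 1

Derivation:
Op 1: gossip N1<->N2 -> N1.N0=(alive,v0) N1.N1=(alive,v0) N1.N2=(alive,v0) | N2.N0=(alive,v0) N2.N1=(alive,v0) N2.N2=(alive,v0)
Op 2: gossip N0<->N2 -> N0.N0=(alive,v0) N0.N1=(alive,v0) N0.N2=(alive,v0) | N2.N0=(alive,v0) N2.N1=(alive,v0) N2.N2=(alive,v0)
Op 3: gossip N1<->N0 -> N1.N0=(alive,v0) N1.N1=(alive,v0) N1.N2=(alive,v0) | N0.N0=(alive,v0) N0.N1=(alive,v0) N0.N2=(alive,v0)
Op 4: N1 marks N2=alive -> (alive,v1)
Op 5: gossip N2<->N0 -> N2.N0=(alive,v0) N2.N1=(alive,v0) N2.N2=(alive,v0) | N0.N0=(alive,v0) N0.N1=(alive,v0) N0.N2=(alive,v0)
Op 6: N0 marks N1=alive -> (alive,v1)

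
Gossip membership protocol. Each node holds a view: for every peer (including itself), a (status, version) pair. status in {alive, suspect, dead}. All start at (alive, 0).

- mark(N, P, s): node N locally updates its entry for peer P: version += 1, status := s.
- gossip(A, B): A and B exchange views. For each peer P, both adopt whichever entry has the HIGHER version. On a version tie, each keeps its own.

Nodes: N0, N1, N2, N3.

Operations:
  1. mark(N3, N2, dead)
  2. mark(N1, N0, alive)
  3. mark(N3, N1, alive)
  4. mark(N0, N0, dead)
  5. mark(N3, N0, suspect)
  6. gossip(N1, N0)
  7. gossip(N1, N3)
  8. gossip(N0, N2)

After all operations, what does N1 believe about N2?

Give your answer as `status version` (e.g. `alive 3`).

Op 1: N3 marks N2=dead -> (dead,v1)
Op 2: N1 marks N0=alive -> (alive,v1)
Op 3: N3 marks N1=alive -> (alive,v1)
Op 4: N0 marks N0=dead -> (dead,v1)
Op 5: N3 marks N0=suspect -> (suspect,v1)
Op 6: gossip N1<->N0 -> N1.N0=(alive,v1) N1.N1=(alive,v0) N1.N2=(alive,v0) N1.N3=(alive,v0) | N0.N0=(dead,v1) N0.N1=(alive,v0) N0.N2=(alive,v0) N0.N3=(alive,v0)
Op 7: gossip N1<->N3 -> N1.N0=(alive,v1) N1.N1=(alive,v1) N1.N2=(dead,v1) N1.N3=(alive,v0) | N3.N0=(suspect,v1) N3.N1=(alive,v1) N3.N2=(dead,v1) N3.N3=(alive,v0)
Op 8: gossip N0<->N2 -> N0.N0=(dead,v1) N0.N1=(alive,v0) N0.N2=(alive,v0) N0.N3=(alive,v0) | N2.N0=(dead,v1) N2.N1=(alive,v0) N2.N2=(alive,v0) N2.N3=(alive,v0)

Answer: dead 1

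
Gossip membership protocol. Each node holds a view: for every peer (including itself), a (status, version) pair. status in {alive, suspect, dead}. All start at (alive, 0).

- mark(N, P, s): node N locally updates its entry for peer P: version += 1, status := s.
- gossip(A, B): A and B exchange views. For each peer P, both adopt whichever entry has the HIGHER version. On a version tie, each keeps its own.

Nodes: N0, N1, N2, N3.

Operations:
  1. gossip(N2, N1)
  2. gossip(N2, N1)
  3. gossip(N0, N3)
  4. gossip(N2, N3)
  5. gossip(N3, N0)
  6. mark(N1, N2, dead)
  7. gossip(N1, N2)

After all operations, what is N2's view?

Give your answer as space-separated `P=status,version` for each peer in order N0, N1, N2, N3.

Op 1: gossip N2<->N1 -> N2.N0=(alive,v0) N2.N1=(alive,v0) N2.N2=(alive,v0) N2.N3=(alive,v0) | N1.N0=(alive,v0) N1.N1=(alive,v0) N1.N2=(alive,v0) N1.N3=(alive,v0)
Op 2: gossip N2<->N1 -> N2.N0=(alive,v0) N2.N1=(alive,v0) N2.N2=(alive,v0) N2.N3=(alive,v0) | N1.N0=(alive,v0) N1.N1=(alive,v0) N1.N2=(alive,v0) N1.N3=(alive,v0)
Op 3: gossip N0<->N3 -> N0.N0=(alive,v0) N0.N1=(alive,v0) N0.N2=(alive,v0) N0.N3=(alive,v0) | N3.N0=(alive,v0) N3.N1=(alive,v0) N3.N2=(alive,v0) N3.N3=(alive,v0)
Op 4: gossip N2<->N3 -> N2.N0=(alive,v0) N2.N1=(alive,v0) N2.N2=(alive,v0) N2.N3=(alive,v0) | N3.N0=(alive,v0) N3.N1=(alive,v0) N3.N2=(alive,v0) N3.N3=(alive,v0)
Op 5: gossip N3<->N0 -> N3.N0=(alive,v0) N3.N1=(alive,v0) N3.N2=(alive,v0) N3.N3=(alive,v0) | N0.N0=(alive,v0) N0.N1=(alive,v0) N0.N2=(alive,v0) N0.N3=(alive,v0)
Op 6: N1 marks N2=dead -> (dead,v1)
Op 7: gossip N1<->N2 -> N1.N0=(alive,v0) N1.N1=(alive,v0) N1.N2=(dead,v1) N1.N3=(alive,v0) | N2.N0=(alive,v0) N2.N1=(alive,v0) N2.N2=(dead,v1) N2.N3=(alive,v0)

Answer: N0=alive,0 N1=alive,0 N2=dead,1 N3=alive,0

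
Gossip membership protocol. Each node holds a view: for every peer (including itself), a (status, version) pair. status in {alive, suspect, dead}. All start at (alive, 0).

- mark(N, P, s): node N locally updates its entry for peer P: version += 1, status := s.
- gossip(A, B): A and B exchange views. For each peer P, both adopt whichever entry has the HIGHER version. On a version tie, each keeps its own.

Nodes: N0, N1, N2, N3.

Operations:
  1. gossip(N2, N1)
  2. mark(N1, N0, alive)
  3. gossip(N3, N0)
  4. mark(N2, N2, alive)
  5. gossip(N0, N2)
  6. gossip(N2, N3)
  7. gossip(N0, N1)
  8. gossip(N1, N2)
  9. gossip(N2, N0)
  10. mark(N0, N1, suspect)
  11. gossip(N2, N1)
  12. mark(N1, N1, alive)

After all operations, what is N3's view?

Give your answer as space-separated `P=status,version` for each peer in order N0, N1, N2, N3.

Answer: N0=alive,0 N1=alive,0 N2=alive,1 N3=alive,0

Derivation:
Op 1: gossip N2<->N1 -> N2.N0=(alive,v0) N2.N1=(alive,v0) N2.N2=(alive,v0) N2.N3=(alive,v0) | N1.N0=(alive,v0) N1.N1=(alive,v0) N1.N2=(alive,v0) N1.N3=(alive,v0)
Op 2: N1 marks N0=alive -> (alive,v1)
Op 3: gossip N3<->N0 -> N3.N0=(alive,v0) N3.N1=(alive,v0) N3.N2=(alive,v0) N3.N3=(alive,v0) | N0.N0=(alive,v0) N0.N1=(alive,v0) N0.N2=(alive,v0) N0.N3=(alive,v0)
Op 4: N2 marks N2=alive -> (alive,v1)
Op 5: gossip N0<->N2 -> N0.N0=(alive,v0) N0.N1=(alive,v0) N0.N2=(alive,v1) N0.N3=(alive,v0) | N2.N0=(alive,v0) N2.N1=(alive,v0) N2.N2=(alive,v1) N2.N3=(alive,v0)
Op 6: gossip N2<->N3 -> N2.N0=(alive,v0) N2.N1=(alive,v0) N2.N2=(alive,v1) N2.N3=(alive,v0) | N3.N0=(alive,v0) N3.N1=(alive,v0) N3.N2=(alive,v1) N3.N3=(alive,v0)
Op 7: gossip N0<->N1 -> N0.N0=(alive,v1) N0.N1=(alive,v0) N0.N2=(alive,v1) N0.N3=(alive,v0) | N1.N0=(alive,v1) N1.N1=(alive,v0) N1.N2=(alive,v1) N1.N3=(alive,v0)
Op 8: gossip N1<->N2 -> N1.N0=(alive,v1) N1.N1=(alive,v0) N1.N2=(alive,v1) N1.N3=(alive,v0) | N2.N0=(alive,v1) N2.N1=(alive,v0) N2.N2=(alive,v1) N2.N3=(alive,v0)
Op 9: gossip N2<->N0 -> N2.N0=(alive,v1) N2.N1=(alive,v0) N2.N2=(alive,v1) N2.N3=(alive,v0) | N0.N0=(alive,v1) N0.N1=(alive,v0) N0.N2=(alive,v1) N0.N3=(alive,v0)
Op 10: N0 marks N1=suspect -> (suspect,v1)
Op 11: gossip N2<->N1 -> N2.N0=(alive,v1) N2.N1=(alive,v0) N2.N2=(alive,v1) N2.N3=(alive,v0) | N1.N0=(alive,v1) N1.N1=(alive,v0) N1.N2=(alive,v1) N1.N3=(alive,v0)
Op 12: N1 marks N1=alive -> (alive,v1)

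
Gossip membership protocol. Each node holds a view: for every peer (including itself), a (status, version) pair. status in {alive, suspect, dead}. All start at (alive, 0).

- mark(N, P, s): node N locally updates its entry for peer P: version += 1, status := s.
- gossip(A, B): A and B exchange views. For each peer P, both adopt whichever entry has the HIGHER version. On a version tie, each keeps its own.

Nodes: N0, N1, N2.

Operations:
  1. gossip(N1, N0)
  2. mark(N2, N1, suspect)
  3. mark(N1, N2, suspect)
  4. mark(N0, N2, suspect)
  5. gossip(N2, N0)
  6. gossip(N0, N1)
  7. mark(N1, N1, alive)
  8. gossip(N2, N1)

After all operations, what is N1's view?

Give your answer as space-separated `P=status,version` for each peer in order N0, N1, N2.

Op 1: gossip N1<->N0 -> N1.N0=(alive,v0) N1.N1=(alive,v0) N1.N2=(alive,v0) | N0.N0=(alive,v0) N0.N1=(alive,v0) N0.N2=(alive,v0)
Op 2: N2 marks N1=suspect -> (suspect,v1)
Op 3: N1 marks N2=suspect -> (suspect,v1)
Op 4: N0 marks N2=suspect -> (suspect,v1)
Op 5: gossip N2<->N0 -> N2.N0=(alive,v0) N2.N1=(suspect,v1) N2.N2=(suspect,v1) | N0.N0=(alive,v0) N0.N1=(suspect,v1) N0.N2=(suspect,v1)
Op 6: gossip N0<->N1 -> N0.N0=(alive,v0) N0.N1=(suspect,v1) N0.N2=(suspect,v1) | N1.N0=(alive,v0) N1.N1=(suspect,v1) N1.N2=(suspect,v1)
Op 7: N1 marks N1=alive -> (alive,v2)
Op 8: gossip N2<->N1 -> N2.N0=(alive,v0) N2.N1=(alive,v2) N2.N2=(suspect,v1) | N1.N0=(alive,v0) N1.N1=(alive,v2) N1.N2=(suspect,v1)

Answer: N0=alive,0 N1=alive,2 N2=suspect,1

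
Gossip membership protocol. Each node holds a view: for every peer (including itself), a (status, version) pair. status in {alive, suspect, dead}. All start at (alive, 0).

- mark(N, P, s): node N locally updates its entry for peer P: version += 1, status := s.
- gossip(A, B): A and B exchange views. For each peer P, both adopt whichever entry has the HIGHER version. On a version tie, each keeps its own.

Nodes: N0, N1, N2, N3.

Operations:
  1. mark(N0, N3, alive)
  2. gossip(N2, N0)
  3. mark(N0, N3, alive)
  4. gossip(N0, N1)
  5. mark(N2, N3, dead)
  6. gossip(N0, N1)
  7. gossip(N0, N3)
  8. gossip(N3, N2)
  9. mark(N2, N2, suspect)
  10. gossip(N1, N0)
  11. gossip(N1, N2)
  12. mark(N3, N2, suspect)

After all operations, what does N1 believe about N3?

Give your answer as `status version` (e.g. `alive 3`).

Answer: alive 2

Derivation:
Op 1: N0 marks N3=alive -> (alive,v1)
Op 2: gossip N2<->N0 -> N2.N0=(alive,v0) N2.N1=(alive,v0) N2.N2=(alive,v0) N2.N3=(alive,v1) | N0.N0=(alive,v0) N0.N1=(alive,v0) N0.N2=(alive,v0) N0.N3=(alive,v1)
Op 3: N0 marks N3=alive -> (alive,v2)
Op 4: gossip N0<->N1 -> N0.N0=(alive,v0) N0.N1=(alive,v0) N0.N2=(alive,v0) N0.N3=(alive,v2) | N1.N0=(alive,v0) N1.N1=(alive,v0) N1.N2=(alive,v0) N1.N3=(alive,v2)
Op 5: N2 marks N3=dead -> (dead,v2)
Op 6: gossip N0<->N1 -> N0.N0=(alive,v0) N0.N1=(alive,v0) N0.N2=(alive,v0) N0.N3=(alive,v2) | N1.N0=(alive,v0) N1.N1=(alive,v0) N1.N2=(alive,v0) N1.N3=(alive,v2)
Op 7: gossip N0<->N3 -> N0.N0=(alive,v0) N0.N1=(alive,v0) N0.N2=(alive,v0) N0.N3=(alive,v2) | N3.N0=(alive,v0) N3.N1=(alive,v0) N3.N2=(alive,v0) N3.N3=(alive,v2)
Op 8: gossip N3<->N2 -> N3.N0=(alive,v0) N3.N1=(alive,v0) N3.N2=(alive,v0) N3.N3=(alive,v2) | N2.N0=(alive,v0) N2.N1=(alive,v0) N2.N2=(alive,v0) N2.N3=(dead,v2)
Op 9: N2 marks N2=suspect -> (suspect,v1)
Op 10: gossip N1<->N0 -> N1.N0=(alive,v0) N1.N1=(alive,v0) N1.N2=(alive,v0) N1.N3=(alive,v2) | N0.N0=(alive,v0) N0.N1=(alive,v0) N0.N2=(alive,v0) N0.N3=(alive,v2)
Op 11: gossip N1<->N2 -> N1.N0=(alive,v0) N1.N1=(alive,v0) N1.N2=(suspect,v1) N1.N3=(alive,v2) | N2.N0=(alive,v0) N2.N1=(alive,v0) N2.N2=(suspect,v1) N2.N3=(dead,v2)
Op 12: N3 marks N2=suspect -> (suspect,v1)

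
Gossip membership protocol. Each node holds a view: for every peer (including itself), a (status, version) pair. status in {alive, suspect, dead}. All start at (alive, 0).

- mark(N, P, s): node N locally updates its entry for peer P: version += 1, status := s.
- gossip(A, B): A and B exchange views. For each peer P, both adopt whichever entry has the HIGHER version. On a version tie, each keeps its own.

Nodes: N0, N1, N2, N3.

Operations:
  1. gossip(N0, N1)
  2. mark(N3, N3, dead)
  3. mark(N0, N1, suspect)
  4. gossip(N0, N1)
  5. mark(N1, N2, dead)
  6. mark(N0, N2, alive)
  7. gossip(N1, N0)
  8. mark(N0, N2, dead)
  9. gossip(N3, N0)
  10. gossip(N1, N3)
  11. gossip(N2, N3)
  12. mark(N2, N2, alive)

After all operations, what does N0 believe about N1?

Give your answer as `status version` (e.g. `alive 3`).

Op 1: gossip N0<->N1 -> N0.N0=(alive,v0) N0.N1=(alive,v0) N0.N2=(alive,v0) N0.N3=(alive,v0) | N1.N0=(alive,v0) N1.N1=(alive,v0) N1.N2=(alive,v0) N1.N3=(alive,v0)
Op 2: N3 marks N3=dead -> (dead,v1)
Op 3: N0 marks N1=suspect -> (suspect,v1)
Op 4: gossip N0<->N1 -> N0.N0=(alive,v0) N0.N1=(suspect,v1) N0.N2=(alive,v0) N0.N3=(alive,v0) | N1.N0=(alive,v0) N1.N1=(suspect,v1) N1.N2=(alive,v0) N1.N3=(alive,v0)
Op 5: N1 marks N2=dead -> (dead,v1)
Op 6: N0 marks N2=alive -> (alive,v1)
Op 7: gossip N1<->N0 -> N1.N0=(alive,v0) N1.N1=(suspect,v1) N1.N2=(dead,v1) N1.N3=(alive,v0) | N0.N0=(alive,v0) N0.N1=(suspect,v1) N0.N2=(alive,v1) N0.N3=(alive,v0)
Op 8: N0 marks N2=dead -> (dead,v2)
Op 9: gossip N3<->N0 -> N3.N0=(alive,v0) N3.N1=(suspect,v1) N3.N2=(dead,v2) N3.N3=(dead,v1) | N0.N0=(alive,v0) N0.N1=(suspect,v1) N0.N2=(dead,v2) N0.N3=(dead,v1)
Op 10: gossip N1<->N3 -> N1.N0=(alive,v0) N1.N1=(suspect,v1) N1.N2=(dead,v2) N1.N3=(dead,v1) | N3.N0=(alive,v0) N3.N1=(suspect,v1) N3.N2=(dead,v2) N3.N3=(dead,v1)
Op 11: gossip N2<->N3 -> N2.N0=(alive,v0) N2.N1=(suspect,v1) N2.N2=(dead,v2) N2.N3=(dead,v1) | N3.N0=(alive,v0) N3.N1=(suspect,v1) N3.N2=(dead,v2) N3.N3=(dead,v1)
Op 12: N2 marks N2=alive -> (alive,v3)

Answer: suspect 1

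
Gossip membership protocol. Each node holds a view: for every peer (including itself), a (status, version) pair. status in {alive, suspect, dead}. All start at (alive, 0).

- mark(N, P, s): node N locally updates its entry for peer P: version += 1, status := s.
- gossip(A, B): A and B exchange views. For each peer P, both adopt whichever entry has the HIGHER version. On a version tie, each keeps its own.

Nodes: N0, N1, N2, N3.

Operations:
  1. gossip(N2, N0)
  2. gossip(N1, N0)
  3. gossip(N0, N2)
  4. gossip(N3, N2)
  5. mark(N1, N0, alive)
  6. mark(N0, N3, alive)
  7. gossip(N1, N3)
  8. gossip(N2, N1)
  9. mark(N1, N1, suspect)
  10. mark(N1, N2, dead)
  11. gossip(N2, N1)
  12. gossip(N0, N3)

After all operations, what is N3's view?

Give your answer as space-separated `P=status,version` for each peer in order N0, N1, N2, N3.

Op 1: gossip N2<->N0 -> N2.N0=(alive,v0) N2.N1=(alive,v0) N2.N2=(alive,v0) N2.N3=(alive,v0) | N0.N0=(alive,v0) N0.N1=(alive,v0) N0.N2=(alive,v0) N0.N3=(alive,v0)
Op 2: gossip N1<->N0 -> N1.N0=(alive,v0) N1.N1=(alive,v0) N1.N2=(alive,v0) N1.N3=(alive,v0) | N0.N0=(alive,v0) N0.N1=(alive,v0) N0.N2=(alive,v0) N0.N3=(alive,v0)
Op 3: gossip N0<->N2 -> N0.N0=(alive,v0) N0.N1=(alive,v0) N0.N2=(alive,v0) N0.N3=(alive,v0) | N2.N0=(alive,v0) N2.N1=(alive,v0) N2.N2=(alive,v0) N2.N3=(alive,v0)
Op 4: gossip N3<->N2 -> N3.N0=(alive,v0) N3.N1=(alive,v0) N3.N2=(alive,v0) N3.N3=(alive,v0) | N2.N0=(alive,v0) N2.N1=(alive,v0) N2.N2=(alive,v0) N2.N3=(alive,v0)
Op 5: N1 marks N0=alive -> (alive,v1)
Op 6: N0 marks N3=alive -> (alive,v1)
Op 7: gossip N1<->N3 -> N1.N0=(alive,v1) N1.N1=(alive,v0) N1.N2=(alive,v0) N1.N3=(alive,v0) | N3.N0=(alive,v1) N3.N1=(alive,v0) N3.N2=(alive,v0) N3.N3=(alive,v0)
Op 8: gossip N2<->N1 -> N2.N0=(alive,v1) N2.N1=(alive,v0) N2.N2=(alive,v0) N2.N3=(alive,v0) | N1.N0=(alive,v1) N1.N1=(alive,v0) N1.N2=(alive,v0) N1.N3=(alive,v0)
Op 9: N1 marks N1=suspect -> (suspect,v1)
Op 10: N1 marks N2=dead -> (dead,v1)
Op 11: gossip N2<->N1 -> N2.N0=(alive,v1) N2.N1=(suspect,v1) N2.N2=(dead,v1) N2.N3=(alive,v0) | N1.N0=(alive,v1) N1.N1=(suspect,v1) N1.N2=(dead,v1) N1.N3=(alive,v0)
Op 12: gossip N0<->N3 -> N0.N0=(alive,v1) N0.N1=(alive,v0) N0.N2=(alive,v0) N0.N3=(alive,v1) | N3.N0=(alive,v1) N3.N1=(alive,v0) N3.N2=(alive,v0) N3.N3=(alive,v1)

Answer: N0=alive,1 N1=alive,0 N2=alive,0 N3=alive,1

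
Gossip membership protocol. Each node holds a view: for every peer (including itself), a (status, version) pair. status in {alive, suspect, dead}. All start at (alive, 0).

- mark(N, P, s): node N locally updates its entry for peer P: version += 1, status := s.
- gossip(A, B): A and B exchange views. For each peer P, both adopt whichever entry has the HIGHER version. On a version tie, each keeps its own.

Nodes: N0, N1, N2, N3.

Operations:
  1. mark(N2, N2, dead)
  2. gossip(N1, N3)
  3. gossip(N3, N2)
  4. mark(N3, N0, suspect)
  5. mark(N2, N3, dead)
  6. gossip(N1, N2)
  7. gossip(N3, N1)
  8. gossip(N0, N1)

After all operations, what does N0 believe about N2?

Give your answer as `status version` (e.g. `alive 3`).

Op 1: N2 marks N2=dead -> (dead,v1)
Op 2: gossip N1<->N3 -> N1.N0=(alive,v0) N1.N1=(alive,v0) N1.N2=(alive,v0) N1.N3=(alive,v0) | N3.N0=(alive,v0) N3.N1=(alive,v0) N3.N2=(alive,v0) N3.N3=(alive,v0)
Op 3: gossip N3<->N2 -> N3.N0=(alive,v0) N3.N1=(alive,v0) N3.N2=(dead,v1) N3.N3=(alive,v0) | N2.N0=(alive,v0) N2.N1=(alive,v0) N2.N2=(dead,v1) N2.N3=(alive,v0)
Op 4: N3 marks N0=suspect -> (suspect,v1)
Op 5: N2 marks N3=dead -> (dead,v1)
Op 6: gossip N1<->N2 -> N1.N0=(alive,v0) N1.N1=(alive,v0) N1.N2=(dead,v1) N1.N3=(dead,v1) | N2.N0=(alive,v0) N2.N1=(alive,v0) N2.N2=(dead,v1) N2.N3=(dead,v1)
Op 7: gossip N3<->N1 -> N3.N0=(suspect,v1) N3.N1=(alive,v0) N3.N2=(dead,v1) N3.N3=(dead,v1) | N1.N0=(suspect,v1) N1.N1=(alive,v0) N1.N2=(dead,v1) N1.N3=(dead,v1)
Op 8: gossip N0<->N1 -> N0.N0=(suspect,v1) N0.N1=(alive,v0) N0.N2=(dead,v1) N0.N3=(dead,v1) | N1.N0=(suspect,v1) N1.N1=(alive,v0) N1.N2=(dead,v1) N1.N3=(dead,v1)

Answer: dead 1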